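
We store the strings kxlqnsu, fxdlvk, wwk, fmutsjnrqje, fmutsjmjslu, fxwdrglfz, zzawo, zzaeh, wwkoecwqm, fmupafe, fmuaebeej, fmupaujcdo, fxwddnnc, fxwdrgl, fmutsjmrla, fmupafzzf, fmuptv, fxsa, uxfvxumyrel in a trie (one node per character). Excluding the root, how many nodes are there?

91

Count nodes per top-level branch (shared prefixes stored once):
  'f'-branch (fmuaebeej, fmupafe, fmupafzzf, fmupaujcdo, fmuptv, fmutsjmjslu, fmutsjmrla, fmutsjnrqje, fxdlvk, fxsa, fxwddnnc, fxwdrgl, fxwdrglfz): 57 nodes
  'k'-branch (kxlqnsu): 7 nodes
  'u'-branch (uxfvxumyrel): 11 nodes
  'w'-branch (wwk, wwkoecwqm): 9 nodes
  'z'-branch (zzaeh, zzawo): 7 nodes
Sum: 91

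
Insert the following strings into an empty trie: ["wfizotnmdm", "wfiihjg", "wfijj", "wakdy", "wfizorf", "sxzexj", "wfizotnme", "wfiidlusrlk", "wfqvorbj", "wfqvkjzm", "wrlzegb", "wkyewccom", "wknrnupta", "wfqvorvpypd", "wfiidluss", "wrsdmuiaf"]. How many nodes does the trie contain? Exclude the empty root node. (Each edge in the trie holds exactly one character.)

Count nodes per top-level branch (shared prefixes stored once):
  's'-branch (sxzexj): 6 nodes
  'w'-branch (wakdy, wfiidlusrlk, wfiidluss, wfiihjg, wfijj, wfizorf, wfizotnmdm, wfizotnme, wfqvkjzm, wfqvorbj, wfqvorvpypd, wknrnupta, wkyewccom, wrlzegb, wrsdmuiaf): 74 nodes
Sum: 80

80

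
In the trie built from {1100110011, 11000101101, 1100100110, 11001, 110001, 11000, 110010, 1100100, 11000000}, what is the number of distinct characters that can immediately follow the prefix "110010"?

1

Follow the path "110010" to its node, then look at its outgoing edges.
Distinct next characters after "110010": 0.
That node has 1 child edge.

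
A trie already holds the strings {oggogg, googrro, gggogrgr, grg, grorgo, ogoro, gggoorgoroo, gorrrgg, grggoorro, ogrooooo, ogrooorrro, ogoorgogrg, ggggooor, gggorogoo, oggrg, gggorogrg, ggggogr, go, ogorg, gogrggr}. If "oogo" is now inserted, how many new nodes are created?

3

The longest prefix of "oogo" already in the trie is "o" (length 1).
So 4 − 1 = 3 new nodes.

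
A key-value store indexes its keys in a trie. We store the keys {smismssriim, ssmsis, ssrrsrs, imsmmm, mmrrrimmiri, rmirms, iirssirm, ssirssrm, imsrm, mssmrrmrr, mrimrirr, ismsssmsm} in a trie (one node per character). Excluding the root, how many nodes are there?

For each word, the new-node count is its length minus the longest prefix already in the trie:
  "smismssriim" → 11 new (s, m, i, s, m, s, s, r, i, i, m)
  "ssmsis" → prefix "s" already present; 5 new (s, m, s, i, s)
  "ssrrsrs" → prefix "ss" already present; 5 new (r, r, s, r, s)
  "imsmmm" → 6 new (i, m, s, m, m, m)
  "mmrrrimmiri" → 11 new (m, m, r, r, r, i, m, m, i, r, i)
  "rmirms" → 6 new (r, m, i, r, m, s)
  "iirssirm" → prefix "i" already present; 7 new (i, r, s, s, i, r, m)
  "ssirssrm" → prefix "ss" already present; 6 new (i, r, s, s, r, m)
  "imsrm" → prefix "ims" already present; 2 new (r, m)
  "mssmrrmrr" → prefix "m" already present; 8 new (s, s, m, r, r, m, r, r)
  "mrimrirr" → prefix "m" already present; 7 new (r, i, m, r, i, r, r)
  "ismsssmsm" → prefix "i" already present; 8 new (s, m, s, s, s, m, s, m)
Total nodes = 11 + 5 + 5 + 6 + 11 + 6 + 7 + 6 + 2 + 8 + 7 + 8 = 82

82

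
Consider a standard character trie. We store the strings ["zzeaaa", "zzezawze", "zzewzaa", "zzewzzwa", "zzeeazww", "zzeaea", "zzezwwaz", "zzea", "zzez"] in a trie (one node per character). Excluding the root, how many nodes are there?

For each word, the new-node count is its length minus the longest prefix already in the trie:
  "zzeaaa" → 6 new (z, z, e, a, a, a)
  "zzezawze" → prefix "zze" already present; 5 new (z, a, w, z, e)
  "zzewzaa" → prefix "zze" already present; 4 new (w, z, a, a)
  "zzewzzwa" → prefix "zzewz" already present; 3 new (z, w, a)
  "zzeeazww" → prefix "zze" already present; 5 new (e, a, z, w, w)
  "zzeaea" → prefix "zzea" already present; 2 new (e, a)
  "zzezwwaz" → prefix "zzez" already present; 4 new (w, w, a, z)
  "zzea" → prefix "zzea" already present; 0 new (none)
  "zzez" → prefix "zzez" already present; 0 new (none)
Total nodes = 6 + 5 + 4 + 3 + 5 + 2 + 4 + 0 + 0 = 29

29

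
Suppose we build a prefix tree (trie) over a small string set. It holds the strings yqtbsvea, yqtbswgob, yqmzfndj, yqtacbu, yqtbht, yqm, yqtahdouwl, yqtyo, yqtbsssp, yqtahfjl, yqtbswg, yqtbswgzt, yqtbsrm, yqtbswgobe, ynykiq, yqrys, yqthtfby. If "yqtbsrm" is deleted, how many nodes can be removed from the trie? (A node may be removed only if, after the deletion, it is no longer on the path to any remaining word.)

A node on "yqtbsrm"'s path can go only if nothing else ends at it or branches off below it.
The suffix "rm" (2 nodes) is used only by "yqtbsrm"; the node for "yqtbs" still has the child "v", so pruning stops there.
Nodes removed: 2

2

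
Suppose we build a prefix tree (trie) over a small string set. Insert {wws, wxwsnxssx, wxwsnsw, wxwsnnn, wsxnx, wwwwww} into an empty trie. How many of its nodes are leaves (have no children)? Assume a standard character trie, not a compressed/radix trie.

A leaf is a node with no children — equivalently, the end of a word that is not a proper prefix of any other stored word.
Those words: "wsxnx", "wws", "wwwwww", "wxwsnnn", "wxwsnsw", "wxwsnxssx"
Leaf count: 6

6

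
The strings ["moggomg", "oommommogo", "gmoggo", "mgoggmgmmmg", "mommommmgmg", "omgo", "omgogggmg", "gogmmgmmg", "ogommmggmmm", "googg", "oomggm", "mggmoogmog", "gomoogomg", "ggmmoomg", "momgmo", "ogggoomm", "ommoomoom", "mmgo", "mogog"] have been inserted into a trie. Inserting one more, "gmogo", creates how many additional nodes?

The longest prefix of "gmogo" already in the trie is "gmog" (length 4).
New nodes needed: |"gmogo"| − 4 = 5 − 4 = 1.

1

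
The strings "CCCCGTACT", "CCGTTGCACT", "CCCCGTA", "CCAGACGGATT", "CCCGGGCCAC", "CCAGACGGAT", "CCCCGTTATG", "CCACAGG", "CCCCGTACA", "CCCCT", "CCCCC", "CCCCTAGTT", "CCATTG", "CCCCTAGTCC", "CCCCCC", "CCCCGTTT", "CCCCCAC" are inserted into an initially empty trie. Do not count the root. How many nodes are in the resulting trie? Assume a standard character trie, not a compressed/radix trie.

57

Count nodes per top-level branch (shared prefixes stored once):
  'C'-branch (CCACAGG, CCAGACGGAT, CCAGACGGATT, CCATTG, CCCCC, CCCCCAC, CCCCCC, CCCCGTA, CCCCGTACA, CCCCGTACT, CCCCGTTATG, CCCCGTTT, CCCCT, CCCCTAGTCC, CCCCTAGTT, CCCGGGCCAC, CCGTTGCACT): 57 nodes
Sum: 57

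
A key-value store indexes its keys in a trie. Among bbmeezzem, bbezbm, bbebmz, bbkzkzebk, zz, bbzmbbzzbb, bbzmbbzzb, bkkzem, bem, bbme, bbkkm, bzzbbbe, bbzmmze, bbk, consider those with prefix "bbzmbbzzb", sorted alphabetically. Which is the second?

bbzmbbzzbb

Filter for "bbzmbbzzb…" and sort: "bbzmbbzzb", "bbzmbbzzbb"
The 2nd is bbzmbbzzbb.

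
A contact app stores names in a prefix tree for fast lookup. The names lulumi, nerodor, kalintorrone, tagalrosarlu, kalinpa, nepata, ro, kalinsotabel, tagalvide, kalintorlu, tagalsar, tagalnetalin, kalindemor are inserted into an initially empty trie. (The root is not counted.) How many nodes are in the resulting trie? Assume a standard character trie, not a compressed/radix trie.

73

Trace insertions, counting only characters that open a new branch:
  "lulumi" → 6 new (l, u, l, u, m, i)
  "nerodor" → 7 new (n, e, r, o, d, o, r)
  "kalintorrone" → 12 new (k, a, l, i, n, t, o, r, r, o, n, e)
  "tagalrosarlu" → 12 new (t, a, g, a, l, r, o, s, a, r, l, u)
  "kalinpa" → prefix "kalin" already present; 2 new (p, a)
  "nepata" → prefix "ne" already present; 4 new (p, a, t, a)
  "ro" → 2 new (r, o)
  "kalinsotabel" → prefix "kalin" already present; 7 new (s, o, t, a, b, e, l)
  "tagalvide" → prefix "tagal" already present; 4 new (v, i, d, e)
  "kalintorlu" → prefix "kalintor" already present; 2 new (l, u)
  "tagalsar" → prefix "tagal" already present; 3 new (s, a, r)
  "tagalnetalin" → prefix "tagal" already present; 7 new (n, e, t, a, l, i, n)
  "kalindemor" → prefix "kalin" already present; 5 new (d, e, m, o, r)
Total nodes = 6 + 7 + 12 + 12 + 2 + 4 + 2 + 7 + 4 + 2 + 3 + 7 + 5 = 73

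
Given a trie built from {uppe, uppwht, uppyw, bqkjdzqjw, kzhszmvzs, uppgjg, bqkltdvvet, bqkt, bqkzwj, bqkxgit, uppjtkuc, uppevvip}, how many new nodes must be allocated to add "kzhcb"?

2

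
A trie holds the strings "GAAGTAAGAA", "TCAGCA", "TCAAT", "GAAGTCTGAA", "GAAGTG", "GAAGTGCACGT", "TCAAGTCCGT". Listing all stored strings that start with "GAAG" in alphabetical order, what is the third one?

GAAGTG

Words with prefix "GAAG", in lexicographic order: "GAAGTAAGAA", "GAAGTCTGAA", "GAAGTG", "GAAGTGCACGT"
The 3rd is GAAGTG.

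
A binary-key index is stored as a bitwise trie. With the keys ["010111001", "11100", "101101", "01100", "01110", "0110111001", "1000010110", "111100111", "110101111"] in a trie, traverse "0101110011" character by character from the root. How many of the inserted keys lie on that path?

Check each prefix of "0101110011" against the stored set — each match is an end-marker on the path.
Prefixes of the query that are stored words: "010111001"
Count: 1

1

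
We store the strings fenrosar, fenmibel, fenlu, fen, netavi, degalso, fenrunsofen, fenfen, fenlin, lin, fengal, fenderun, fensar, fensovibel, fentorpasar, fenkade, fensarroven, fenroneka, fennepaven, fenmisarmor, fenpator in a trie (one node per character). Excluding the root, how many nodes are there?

99

For each word, the new-node count is its length minus the longest prefix already in the trie:
  "fenrosar" → 8 new (f, e, n, r, o, s, a, r)
  "fenmibel" → prefix "fen" already present; 5 new (m, i, b, e, l)
  "fenlu" → prefix "fen" already present; 2 new (l, u)
  "fen" → prefix "fen" already present; 0 new (none)
  "netavi" → 6 new (n, e, t, a, v, i)
  "degalso" → 7 new (d, e, g, a, l, s, o)
  "fenrunsofen" → prefix "fenr" already present; 7 new (u, n, s, o, f, e, n)
  "fenfen" → prefix "fen" already present; 3 new (f, e, n)
  "fenlin" → prefix "fenl" already present; 2 new (i, n)
  "lin" → 3 new (l, i, n)
  "fengal" → prefix "fen" already present; 3 new (g, a, l)
  "fenderun" → prefix "fen" already present; 5 new (d, e, r, u, n)
  "fensar" → prefix "fen" already present; 3 new (s, a, r)
  "fensovibel" → prefix "fens" already present; 6 new (o, v, i, b, e, l)
  "fentorpasar" → prefix "fen" already present; 8 new (t, o, r, p, a, s, a, r)
  "fenkade" → prefix "fen" already present; 4 new (k, a, d, e)
  "fensarroven" → prefix "fensar" already present; 5 new (r, o, v, e, n)
  "fenroneka" → prefix "fenro" already present; 4 new (n, e, k, a)
  "fennepaven" → prefix "fen" already present; 7 new (n, e, p, a, v, e, n)
  "fenmisarmor" → prefix "fenmi" already present; 6 new (s, a, r, m, o, r)
  "fenpator" → prefix "fen" already present; 5 new (p, a, t, o, r)
Total nodes = 8 + 5 + 2 + 0 + 6 + 7 + 7 + 3 + 2 + 3 + 3 + 5 + 3 + 6 + 8 + 4 + 5 + 4 + 7 + 6 + 5 = 99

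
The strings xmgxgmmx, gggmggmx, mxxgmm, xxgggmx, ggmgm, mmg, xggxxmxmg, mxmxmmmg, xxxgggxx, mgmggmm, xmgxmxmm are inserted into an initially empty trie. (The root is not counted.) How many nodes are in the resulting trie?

63

For each word, the new-node count is its length minus the longest prefix already in the trie:
  "xmgxgmmx" → 8 new (x, m, g, x, g, m, m, x)
  "gggmggmx" → 8 new (g, g, g, m, g, g, m, x)
  "mxxgmm" → 6 new (m, x, x, g, m, m)
  "xxgggmx" → prefix "x" already present; 6 new (x, g, g, g, m, x)
  "ggmgm" → prefix "gg" already present; 3 new (m, g, m)
  "mmg" → prefix "m" already present; 2 new (m, g)
  "xggxxmxmg" → prefix "x" already present; 8 new (g, g, x, x, m, x, m, g)
  "mxmxmmmg" → prefix "mx" already present; 6 new (m, x, m, m, m, g)
  "xxxgggxx" → prefix "xx" already present; 6 new (x, g, g, g, x, x)
  "mgmggmm" → prefix "m" already present; 6 new (g, m, g, g, m, m)
  "xmgxmxmm" → prefix "xmgx" already present; 4 new (m, x, m, m)
Total nodes = 8 + 8 + 6 + 6 + 3 + 2 + 8 + 6 + 6 + 6 + 4 = 63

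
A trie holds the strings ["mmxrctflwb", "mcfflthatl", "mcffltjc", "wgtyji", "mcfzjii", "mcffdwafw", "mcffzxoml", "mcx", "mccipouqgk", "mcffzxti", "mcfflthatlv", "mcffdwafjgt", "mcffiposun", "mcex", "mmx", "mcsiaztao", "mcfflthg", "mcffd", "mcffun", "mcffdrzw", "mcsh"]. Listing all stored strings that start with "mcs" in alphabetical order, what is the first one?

Filter for "mcs…" and sort: "mcsh", "mcsiaztao"
Position 1: mcsh

mcsh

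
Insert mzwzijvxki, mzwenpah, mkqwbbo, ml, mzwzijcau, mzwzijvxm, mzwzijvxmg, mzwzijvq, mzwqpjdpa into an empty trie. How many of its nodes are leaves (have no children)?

8

Leaves are exactly the stored words that no other stored word extends.
Those words: "mkqwbbo", "ml", "mzwenpah", "mzwqpjdpa", "mzwzijcau", "mzwzijvq", "mzwzijvxki", "mzwzijvxmg"
Leaf count: 8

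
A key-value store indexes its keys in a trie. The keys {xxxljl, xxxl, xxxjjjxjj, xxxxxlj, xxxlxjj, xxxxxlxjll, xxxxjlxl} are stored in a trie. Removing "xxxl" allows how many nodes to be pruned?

0

A node on "xxxl"'s path can go only if nothing else ends at it or branches off below it.
Every node on "xxxl" is still needed (e.g. by "xxxljl"), so nothing is freed.
Nodes removed: 0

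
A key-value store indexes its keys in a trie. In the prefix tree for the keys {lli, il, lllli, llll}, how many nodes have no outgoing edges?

3

A leaf is a node with no children — equivalently, the end of a word that is not a proper prefix of any other stored word.
Those words: "il", "lli", "lllli"
Leaf count: 3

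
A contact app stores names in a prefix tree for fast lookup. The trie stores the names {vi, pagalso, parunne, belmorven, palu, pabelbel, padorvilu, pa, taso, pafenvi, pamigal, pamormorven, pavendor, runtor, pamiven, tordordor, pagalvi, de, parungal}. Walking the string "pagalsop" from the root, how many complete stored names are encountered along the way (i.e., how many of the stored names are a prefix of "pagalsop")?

2

Traverse "pagalsop" character by character; count nodes along the way that are marked as word ends.
Prefixes of the query that are stored words: "pa", "pagalso"
Count: 2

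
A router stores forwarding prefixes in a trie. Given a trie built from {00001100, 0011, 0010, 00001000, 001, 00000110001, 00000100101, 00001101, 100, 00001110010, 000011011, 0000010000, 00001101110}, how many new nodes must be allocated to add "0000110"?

0

Every character of "0000110" already lies on an existing path (it is a prefix of some stored word).
No new nodes are needed: 0.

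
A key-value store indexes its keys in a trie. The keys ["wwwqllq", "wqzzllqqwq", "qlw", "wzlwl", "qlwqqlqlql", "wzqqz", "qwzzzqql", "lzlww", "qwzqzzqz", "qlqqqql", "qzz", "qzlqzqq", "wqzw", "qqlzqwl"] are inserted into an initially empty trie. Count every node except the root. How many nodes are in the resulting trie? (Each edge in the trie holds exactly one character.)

69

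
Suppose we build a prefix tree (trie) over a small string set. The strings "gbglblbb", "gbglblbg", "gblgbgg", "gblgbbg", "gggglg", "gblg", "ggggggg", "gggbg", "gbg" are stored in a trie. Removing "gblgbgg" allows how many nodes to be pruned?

Walk "gblgbgg" from the leaf back toward the root, removing each node that no remaining word uses.
The suffix "gg" (2 nodes) is used only by "gblgbgg"; the node for "gblgb" still has the child "b", so pruning stops there.
Nodes removed: 2

2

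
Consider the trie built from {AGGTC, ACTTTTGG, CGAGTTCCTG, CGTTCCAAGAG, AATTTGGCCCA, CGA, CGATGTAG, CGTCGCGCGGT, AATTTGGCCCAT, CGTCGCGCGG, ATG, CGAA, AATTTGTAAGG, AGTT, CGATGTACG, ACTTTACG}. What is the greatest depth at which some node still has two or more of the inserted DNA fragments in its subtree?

Equivalently: take the maximum, over all pairs, of their longest common prefix length.
e.g. "AATTTGGCCCA" and "AATTTGGCCCAT" share the prefix "AATTTGGCCCA" of length 11; no pair shares a longer one.
Longest shared-prefix length: 11

11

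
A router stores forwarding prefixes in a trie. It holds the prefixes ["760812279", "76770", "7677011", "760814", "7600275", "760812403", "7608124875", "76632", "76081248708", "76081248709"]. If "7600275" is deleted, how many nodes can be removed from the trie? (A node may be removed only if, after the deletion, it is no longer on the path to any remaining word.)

4

A node on "7600275"'s path can go only if nothing else ends at it or branches off below it.
The suffix "0275" (4 nodes) is used only by "7600275"; the node for "760" still has the child "8", so pruning stops there.
Nodes removed: 4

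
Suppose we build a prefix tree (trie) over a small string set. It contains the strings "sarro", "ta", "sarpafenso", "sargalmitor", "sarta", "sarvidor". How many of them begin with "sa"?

5

Walk to "sa"; the words in its subtree are exactly those with that prefix.
Words under "sa": sargalmitor, sarpafenso, sarro, sarta, sarvidor
Count: 5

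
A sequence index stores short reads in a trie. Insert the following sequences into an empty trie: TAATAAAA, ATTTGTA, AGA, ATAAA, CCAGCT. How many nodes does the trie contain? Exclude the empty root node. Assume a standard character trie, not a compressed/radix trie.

For each word, the new-node count is its length minus the longest prefix already in the trie:
  "TAATAAAA" → 8 new (T, A, A, T, A, A, A, A)
  "ATTTGTA" → 7 new (A, T, T, T, G, T, A)
  "AGA" → prefix "A" already present; 2 new (G, A)
  "ATAAA" → prefix "AT" already present; 3 new (A, A, A)
  "CCAGCT" → 6 new (C, C, A, G, C, T)
Total nodes = 8 + 7 + 2 + 3 + 6 = 26

26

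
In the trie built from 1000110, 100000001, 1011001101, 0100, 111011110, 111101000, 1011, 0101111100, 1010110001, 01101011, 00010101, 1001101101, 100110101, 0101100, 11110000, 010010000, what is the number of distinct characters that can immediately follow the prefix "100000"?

1

Follow the path "100000" to its node, then look at its outgoing edges.
Distinct next characters after "100000": 0.
That node has 1 child edge.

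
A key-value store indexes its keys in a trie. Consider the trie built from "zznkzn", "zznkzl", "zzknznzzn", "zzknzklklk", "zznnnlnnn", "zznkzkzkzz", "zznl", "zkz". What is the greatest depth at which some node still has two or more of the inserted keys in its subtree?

5

Look for the deepest trie node that still has at least two words in its subtree.
e.g. "zzknzklklk" and "zzknznzzn" share the prefix "zzknz" of length 5; no pair shares a longer one.
Longest shared-prefix length: 5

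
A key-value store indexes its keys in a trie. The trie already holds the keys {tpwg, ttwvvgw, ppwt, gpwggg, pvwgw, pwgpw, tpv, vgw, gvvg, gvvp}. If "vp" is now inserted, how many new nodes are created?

1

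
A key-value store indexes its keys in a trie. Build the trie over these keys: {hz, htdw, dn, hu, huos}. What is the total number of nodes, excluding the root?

For each word, the new-node count is its length minus the longest prefix already in the trie:
  "hz" → 2 new (h, z)
  "htdw" → prefix "h" already present; 3 new (t, d, w)
  "dn" → 2 new (d, n)
  "hu" → prefix "h" already present; 1 new (u)
  "huos" → prefix "hu" already present; 2 new (o, s)
Total nodes = 2 + 3 + 2 + 1 + 2 = 10

10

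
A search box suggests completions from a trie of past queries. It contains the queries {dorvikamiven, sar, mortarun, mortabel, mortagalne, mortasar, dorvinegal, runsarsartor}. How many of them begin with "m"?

Filter for entries beginning with "m":
Words under "m": mortabel, mortagalne, mortarun, mortasar
Count: 4

4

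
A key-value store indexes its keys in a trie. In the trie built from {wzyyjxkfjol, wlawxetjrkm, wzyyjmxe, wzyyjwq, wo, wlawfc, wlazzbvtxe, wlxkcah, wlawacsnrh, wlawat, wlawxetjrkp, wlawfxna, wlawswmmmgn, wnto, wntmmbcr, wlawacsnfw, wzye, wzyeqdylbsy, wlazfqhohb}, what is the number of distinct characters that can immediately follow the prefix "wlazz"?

1

Walk "wlazz" from the root, arriving at one node.
Distinct next characters after "wlazz": b.
That node has 1 child edge.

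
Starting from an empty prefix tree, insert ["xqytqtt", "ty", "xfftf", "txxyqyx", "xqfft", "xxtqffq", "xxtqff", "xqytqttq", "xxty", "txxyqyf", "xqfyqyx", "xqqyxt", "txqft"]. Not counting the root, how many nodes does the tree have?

Trace insertions, counting only characters that open a new branch:
  "xqytqtt" → 7 new (x, q, y, t, q, t, t)
  "ty" → 2 new (t, y)
  "xfftf" → prefix "x" already present; 4 new (f, f, t, f)
  "txxyqyx" → prefix "t" already present; 6 new (x, x, y, q, y, x)
  "xqfft" → prefix "xq" already present; 3 new (f, f, t)
  "xxtqffq" → prefix "x" already present; 6 new (x, t, q, f, f, q)
  "xxtqff" → prefix "xxtqff" already present; 0 new (none)
  "xqytqttq" → prefix "xqytqtt" already present; 1 new (q)
  "xxty" → prefix "xxt" already present; 1 new (y)
  "txxyqyf" → prefix "txxyqy" already present; 1 new (f)
  "xqfyqyx" → prefix "xqf" already present; 4 new (y, q, y, x)
  "xqqyxt" → prefix "xq" already present; 4 new (q, y, x, t)
  "txqft" → prefix "tx" already present; 3 new (q, f, t)
Total nodes = 7 + 2 + 4 + 6 + 3 + 6 + 0 + 1 + 1 + 1 + 4 + 4 + 3 = 42

42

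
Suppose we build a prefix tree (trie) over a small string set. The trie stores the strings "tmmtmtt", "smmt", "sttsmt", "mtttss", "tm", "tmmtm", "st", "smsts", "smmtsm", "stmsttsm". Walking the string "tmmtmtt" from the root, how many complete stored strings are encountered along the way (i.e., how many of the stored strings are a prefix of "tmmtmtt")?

3

Traverse "tmmtmtt" character by character; count nodes along the way that are marked as word ends.
Prefixes of the query that are stored words: "tm", "tmmtm", "tmmtmtt"
Count: 3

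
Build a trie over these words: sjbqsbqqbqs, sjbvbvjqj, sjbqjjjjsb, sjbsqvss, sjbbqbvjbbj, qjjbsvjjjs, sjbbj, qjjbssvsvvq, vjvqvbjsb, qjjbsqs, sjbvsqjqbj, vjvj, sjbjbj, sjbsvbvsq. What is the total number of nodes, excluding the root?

79

Count nodes per top-level branch (shared prefixes stored once):
  'q'-branch (qjjbsqs, qjjbssvsvvq, qjjbsvjjjs): 18 nodes
  's'-branch (sjbbj, sjbbqbvjbbj, sjbjbj, sjbqjjjjsb, sjbqsbqqbqs, sjbsqvss, sjbsvbvsq, sjbvbvjqj, sjbvsqjqbj): 51 nodes
  'v'-branch (vjvj, vjvqvbjsb): 10 nodes
Sum: 79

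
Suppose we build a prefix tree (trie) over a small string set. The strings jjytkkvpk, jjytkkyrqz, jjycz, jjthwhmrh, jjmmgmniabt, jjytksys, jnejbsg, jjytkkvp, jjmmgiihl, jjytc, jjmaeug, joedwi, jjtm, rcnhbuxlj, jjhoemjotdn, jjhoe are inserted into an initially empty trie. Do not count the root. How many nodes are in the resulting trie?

Insert word by word; a character creates a node only if that edge doesn't already exist:
  "jjytkkvpk" → 9 new (j, j, y, t, k, k, v, p, k)
  "jjytkkyrqz" → prefix "jjytkk" already present; 4 new (y, r, q, z)
  "jjycz" → prefix "jjy" already present; 2 new (c, z)
  "jjthwhmrh" → prefix "jj" already present; 7 new (t, h, w, h, m, r, h)
  "jjmmgmniabt" → prefix "jj" already present; 9 new (m, m, g, m, n, i, a, b, t)
  "jjytksys" → prefix "jjytk" already present; 3 new (s, y, s)
  "jnejbsg" → prefix "j" already present; 6 new (n, e, j, b, s, g)
  "jjytkkvp" → prefix "jjytkkvp" already present; 0 new (none)
  "jjmmgiihl" → prefix "jjmmg" already present; 4 new (i, i, h, l)
  "jjytc" → prefix "jjyt" already present; 1 new (c)
  "jjmaeug" → prefix "jjm" already present; 4 new (a, e, u, g)
  "joedwi" → prefix "j" already present; 5 new (o, e, d, w, i)
  "jjtm" → prefix "jjt" already present; 1 new (m)
  "rcnhbuxlj" → 9 new (r, c, n, h, b, u, x, l, j)
  "jjhoemjotdn" → prefix "jj" already present; 9 new (h, o, e, m, j, o, t, d, n)
  "jjhoe" → prefix "jjhoe" already present; 0 new (none)
Total nodes = 9 + 4 + 2 + 7 + 9 + 3 + 6 + 0 + 4 + 1 + 4 + 5 + 1 + 9 + 9 + 0 = 73

73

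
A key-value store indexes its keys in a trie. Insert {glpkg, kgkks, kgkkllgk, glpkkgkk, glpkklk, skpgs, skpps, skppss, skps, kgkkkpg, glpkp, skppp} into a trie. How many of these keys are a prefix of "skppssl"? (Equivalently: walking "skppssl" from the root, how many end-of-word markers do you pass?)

2

Check each prefix of "skppssl" against the stored set — each match is an end-marker on the path.
Prefixes of the query that are stored words: "skpps", "skppss"
Count: 2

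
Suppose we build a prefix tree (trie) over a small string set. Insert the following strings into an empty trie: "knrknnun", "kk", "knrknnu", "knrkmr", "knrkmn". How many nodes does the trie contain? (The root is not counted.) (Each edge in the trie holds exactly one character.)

Count nodes per top-level branch (shared prefixes stored once):
  'k'-branch (kk, knrkmn, knrkmr, knrknnu, knrknnun): 12 nodes
Sum: 12

12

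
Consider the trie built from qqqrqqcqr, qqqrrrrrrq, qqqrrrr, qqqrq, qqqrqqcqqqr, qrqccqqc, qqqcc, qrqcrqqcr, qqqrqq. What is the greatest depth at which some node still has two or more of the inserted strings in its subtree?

The deepest shared node is where two words last agree before diverging.
"qqqrqqcqqqr" and "qqqrqqcqr" agree on "qqqrqqcq" (8 characters) before diverging; nothing deeper is shared.
Longest shared-prefix length: 8

8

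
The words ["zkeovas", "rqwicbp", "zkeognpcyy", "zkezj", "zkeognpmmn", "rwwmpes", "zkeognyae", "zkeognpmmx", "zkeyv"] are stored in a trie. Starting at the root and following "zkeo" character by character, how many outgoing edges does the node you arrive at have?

2

Follow the path "zkeo" to its node, then look at its outgoing edges.
Characters that immediately follow "zkeo" among the stored strings: {g, v}.
That node has 2 child edges.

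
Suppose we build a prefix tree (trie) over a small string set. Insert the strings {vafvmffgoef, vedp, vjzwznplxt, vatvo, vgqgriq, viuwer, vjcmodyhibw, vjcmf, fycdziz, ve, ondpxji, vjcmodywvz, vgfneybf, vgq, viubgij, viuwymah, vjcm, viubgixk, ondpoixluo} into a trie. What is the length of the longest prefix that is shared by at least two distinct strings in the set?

7

Look for the deepest trie node that still has at least two words in its subtree.
e.g. "vjcmodyhibw" and "vjcmodywvz" share the prefix "vjcmody" of length 7; no pair shares a longer one.
Longest shared-prefix length: 7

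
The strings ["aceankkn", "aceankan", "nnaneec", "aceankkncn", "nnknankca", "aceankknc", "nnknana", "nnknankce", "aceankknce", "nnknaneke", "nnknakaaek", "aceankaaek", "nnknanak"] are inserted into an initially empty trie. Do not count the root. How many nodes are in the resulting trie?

Trace insertions, counting only characters that open a new branch:
  "aceankkn" → 8 new (a, c, e, a, n, k, k, n)
  "aceankan" → prefix "aceank" already present; 2 new (a, n)
  "nnaneec" → 7 new (n, n, a, n, e, e, c)
  "aceankkncn" → prefix "aceankkn" already present; 2 new (c, n)
  "nnknankca" → prefix "nn" already present; 7 new (k, n, a, n, k, c, a)
  "aceankknc" → prefix "aceankknc" already present; 0 new (none)
  "nnknana" → prefix "nnknan" already present; 1 new (a)
  "nnknankce" → prefix "nnknankc" already present; 1 new (e)
  "aceankknce" → prefix "aceankknc" already present; 1 new (e)
  "nnknaneke" → prefix "nnknan" already present; 3 new (e, k, e)
  "nnknakaaek" → prefix "nnkna" already present; 5 new (k, a, a, e, k)
  "aceankaaek" → prefix "aceanka" already present; 3 new (a, e, k)
  "nnknanak" → prefix "nnknana" already present; 1 new (k)
Total nodes = 8 + 2 + 7 + 2 + 7 + 0 + 1 + 1 + 1 + 3 + 5 + 3 + 1 = 41

41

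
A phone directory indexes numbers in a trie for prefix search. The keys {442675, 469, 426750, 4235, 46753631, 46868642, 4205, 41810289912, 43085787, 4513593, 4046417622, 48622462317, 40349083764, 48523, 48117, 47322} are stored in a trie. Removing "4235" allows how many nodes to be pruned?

Walk "4235" from the leaf back toward the root, removing each node that no remaining word uses.
The suffix "35" (2 nodes) is used only by "4235"; the node for "42" still has the child "6", so pruning stops there.
Nodes removed: 2

2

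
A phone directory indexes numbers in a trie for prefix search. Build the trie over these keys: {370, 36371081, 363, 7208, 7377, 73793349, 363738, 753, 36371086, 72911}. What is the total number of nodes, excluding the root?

Trie structure (* marks end of a word):
(root)
├─ 3
│  ├─ 6
│  │  └─ 3 *
│  │     └─ 7
│  │        ├─ 1
│  │        │  └─ 0
│  │        │     └─ 8
│  │        │        ├─ 1 *
│  │        │        └─ 6 *
│  │        └─ 3
│  │           └─ 8 *
│  └─ 7
│     └─ 0 *
└─ 7
   ├─ 2
   │  ├─ 0
   │  │  └─ 8 *
   │  └─ 9
   │     └─ 1
   │        └─ 1 *
   ├─ 3
   │  └─ 7
   │     ├─ 7 *
   │     └─ 9
   │        └─ 3
   │           └─ 3
   │              └─ 4
   │                 └─ 9 *
   └─ 5
      └─ 3 *
Counting every labelled node above: 30.

30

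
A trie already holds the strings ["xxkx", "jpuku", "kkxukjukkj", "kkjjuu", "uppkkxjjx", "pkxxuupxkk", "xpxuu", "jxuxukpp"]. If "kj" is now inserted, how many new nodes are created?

1

"k" is already a path in the trie; the remaining "j" must be added.
So 2 − 1 = 1 new nodes.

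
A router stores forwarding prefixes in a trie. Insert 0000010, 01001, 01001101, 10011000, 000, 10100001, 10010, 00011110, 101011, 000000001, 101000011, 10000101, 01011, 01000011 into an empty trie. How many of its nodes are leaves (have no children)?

Leaves are exactly the stored words that no other stored word extends.
Those words: "000000001", "0000010", "00011110", "01000011", "01001101", "01011", "10000101", "10010", "10011000", "101000011", "101011"
Leaf count: 11

11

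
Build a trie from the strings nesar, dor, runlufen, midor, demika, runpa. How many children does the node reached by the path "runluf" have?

Follow the path "runluf" to its node, then look at its outgoing edges.
Distinct next characters after "runluf": e.
That node has 1 child edge.

1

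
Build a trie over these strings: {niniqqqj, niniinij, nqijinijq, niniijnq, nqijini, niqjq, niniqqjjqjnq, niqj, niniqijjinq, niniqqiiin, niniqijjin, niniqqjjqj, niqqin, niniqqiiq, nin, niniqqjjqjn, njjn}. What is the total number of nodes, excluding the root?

49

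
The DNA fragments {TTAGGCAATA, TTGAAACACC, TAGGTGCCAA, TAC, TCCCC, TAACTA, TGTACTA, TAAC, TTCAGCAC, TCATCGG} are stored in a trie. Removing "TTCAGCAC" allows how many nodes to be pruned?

6

After clearing the end-marker at "TTCAGCAC", prune upward until reaching a node still needed by another word.
The suffix "CAGCAC" (6 nodes) is used only by "TTCAGCAC"; the node for "TT" still has the child "A", so pruning stops there.
Nodes removed: 6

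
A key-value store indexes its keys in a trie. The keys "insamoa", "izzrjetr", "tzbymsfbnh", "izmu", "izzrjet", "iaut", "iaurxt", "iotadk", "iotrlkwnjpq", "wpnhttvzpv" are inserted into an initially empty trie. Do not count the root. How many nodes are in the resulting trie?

Count nodes per top-level branch (shared prefixes stored once):
  'i'-branch (iaurxt, iaut, insamoa, iotadk, iotrlkwnjpq, izmu, izzrjet, izzrjetr): 35 nodes
  't'-branch (tzbymsfbnh): 10 nodes
  'w'-branch (wpnhttvzpv): 10 nodes
Sum: 55

55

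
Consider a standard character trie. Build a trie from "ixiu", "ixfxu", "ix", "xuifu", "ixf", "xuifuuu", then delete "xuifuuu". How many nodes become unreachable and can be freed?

After clearing the end-marker at "xuifuuu", prune upward until reaching a node still needed by another word.
The suffix "uu" (2 nodes) is used only by "xuifuuu"; "xuifu" is itself a stored word, so pruning stops there.
Nodes removed: 2

2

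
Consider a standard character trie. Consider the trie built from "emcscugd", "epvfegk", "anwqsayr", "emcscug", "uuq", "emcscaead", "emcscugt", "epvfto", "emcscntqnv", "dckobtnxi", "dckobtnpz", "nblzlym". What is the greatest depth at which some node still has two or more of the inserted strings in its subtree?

7

Look for the deepest trie node that still has at least two words in its subtree.
e.g. "dckobtnpz" and "dckobtnxi" share the prefix "dckobtn" of length 7; no pair shares a longer one.
Longest shared-prefix length: 7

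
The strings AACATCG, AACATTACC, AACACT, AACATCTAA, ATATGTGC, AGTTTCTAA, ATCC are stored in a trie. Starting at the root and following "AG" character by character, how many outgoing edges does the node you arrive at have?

1

The children of the "AG" node are the distinct next characters among strings starting with "AG".
Distinct next characters after "AG": T.
That node has 1 child edge.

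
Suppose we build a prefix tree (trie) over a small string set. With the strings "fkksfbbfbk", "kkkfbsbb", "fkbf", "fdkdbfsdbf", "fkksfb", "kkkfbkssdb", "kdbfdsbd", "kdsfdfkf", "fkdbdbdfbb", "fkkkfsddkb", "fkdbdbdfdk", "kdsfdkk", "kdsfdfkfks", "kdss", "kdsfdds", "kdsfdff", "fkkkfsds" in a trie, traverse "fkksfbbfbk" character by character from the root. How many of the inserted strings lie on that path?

2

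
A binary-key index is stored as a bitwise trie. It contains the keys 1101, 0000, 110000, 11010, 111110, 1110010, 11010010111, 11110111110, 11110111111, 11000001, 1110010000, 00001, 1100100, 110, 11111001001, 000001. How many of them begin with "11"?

13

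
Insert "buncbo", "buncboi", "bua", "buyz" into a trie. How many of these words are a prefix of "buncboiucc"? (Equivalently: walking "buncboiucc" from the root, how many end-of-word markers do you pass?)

2

Walk "buncboiucc" from the root; an end-of-word marker is hit whenever a stored word is a prefix of "buncboiucc".
Prefixes of the query that are stored words: "buncbo", "buncboi"
Count: 2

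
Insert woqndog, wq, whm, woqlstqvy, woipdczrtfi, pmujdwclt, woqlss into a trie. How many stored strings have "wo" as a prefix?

Walk to "wo"; the words in its subtree are exactly those with that prefix.
Words under "wo": woipdczrtfi, woqlss, woqlstqvy, woqndog
Count: 4

4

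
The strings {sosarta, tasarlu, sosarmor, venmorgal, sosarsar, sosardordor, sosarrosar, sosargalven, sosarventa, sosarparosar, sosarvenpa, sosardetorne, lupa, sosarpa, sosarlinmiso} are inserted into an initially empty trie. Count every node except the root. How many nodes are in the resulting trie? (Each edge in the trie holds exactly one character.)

Trace insertions, counting only characters that open a new branch:
  "sosarta" → 7 new (s, o, s, a, r, t, a)
  "tasarlu" → 7 new (t, a, s, a, r, l, u)
  "sosarmor" → prefix "sosar" already present; 3 new (m, o, r)
  "venmorgal" → 9 new (v, e, n, m, o, r, g, a, l)
  "sosarsar" → prefix "sosar" already present; 3 new (s, a, r)
  "sosardordor" → prefix "sosar" already present; 6 new (d, o, r, d, o, r)
  "sosarrosar" → prefix "sosar" already present; 5 new (r, o, s, a, r)
  "sosargalven" → prefix "sosar" already present; 6 new (g, a, l, v, e, n)
  "sosarventa" → prefix "sosar" already present; 5 new (v, e, n, t, a)
  "sosarparosar" → prefix "sosar" already present; 7 new (p, a, r, o, s, a, r)
  "sosarvenpa" → prefix "sosarven" already present; 2 new (p, a)
  "sosardetorne" → prefix "sosard" already present; 6 new (e, t, o, r, n, e)
  "lupa" → 4 new (l, u, p, a)
  "sosarpa" → prefix "sosarpa" already present; 0 new (none)
  "sosarlinmiso" → prefix "sosar" already present; 7 new (l, i, n, m, i, s, o)
Total nodes = 7 + 7 + 3 + 9 + 3 + 6 + 5 + 6 + 5 + 7 + 2 + 6 + 4 + 0 + 7 = 77

77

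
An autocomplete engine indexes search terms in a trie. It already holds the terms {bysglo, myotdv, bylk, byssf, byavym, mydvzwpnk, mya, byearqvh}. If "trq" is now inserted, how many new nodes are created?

3

No existing word starts with "t", so every character of "trq" needs a new node.
3 − 0 = 3 new nodes.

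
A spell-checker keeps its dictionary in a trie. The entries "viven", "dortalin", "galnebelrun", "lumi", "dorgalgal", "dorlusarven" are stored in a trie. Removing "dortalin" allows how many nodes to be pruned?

5

A node on "dortalin"'s path can go only if nothing else ends at it or branches off below it.
The suffix "talin" (5 nodes) is used only by "dortalin"; the node for "dor" still has the child "g", so pruning stops there.
Nodes removed: 5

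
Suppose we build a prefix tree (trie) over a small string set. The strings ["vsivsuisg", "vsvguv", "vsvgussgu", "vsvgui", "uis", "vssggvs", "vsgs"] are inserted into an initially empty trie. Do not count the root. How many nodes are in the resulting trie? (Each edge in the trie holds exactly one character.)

28

Count nodes per top-level branch (shared prefixes stored once):
  'u'-branch (uis): 3 nodes
  'v'-branch (vsgs, vsivsuisg, vssggvs, vsvgui, vsvgussgu, vsvguv): 25 nodes
Sum: 28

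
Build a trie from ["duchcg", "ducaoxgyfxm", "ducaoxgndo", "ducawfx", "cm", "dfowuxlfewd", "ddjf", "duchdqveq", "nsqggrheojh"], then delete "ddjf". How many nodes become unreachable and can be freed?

3

Walk "ddjf" from the leaf back toward the root, removing each node that no remaining word uses.
The suffix "djf" (3 nodes) is used only by "ddjf"; the node for "d" still has the child "u", so pruning stops there.
Nodes removed: 3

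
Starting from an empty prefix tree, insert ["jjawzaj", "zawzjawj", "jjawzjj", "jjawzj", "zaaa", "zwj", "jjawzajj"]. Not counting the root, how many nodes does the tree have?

22

For each word, the new-node count is its length minus the longest prefix already in the trie:
  "jjawzaj" → 7 new (j, j, a, w, z, a, j)
  "zawzjawj" → 8 new (z, a, w, z, j, a, w, j)
  "jjawzjj" → prefix "jjawz" already present; 2 new (j, j)
  "jjawzj" → prefix "jjawzj" already present; 0 new (none)
  "zaaa" → prefix "za" already present; 2 new (a, a)
  "zwj" → prefix "z" already present; 2 new (w, j)
  "jjawzajj" → prefix "jjawzaj" already present; 1 new (j)
Total nodes = 7 + 8 + 2 + 0 + 2 + 2 + 1 = 22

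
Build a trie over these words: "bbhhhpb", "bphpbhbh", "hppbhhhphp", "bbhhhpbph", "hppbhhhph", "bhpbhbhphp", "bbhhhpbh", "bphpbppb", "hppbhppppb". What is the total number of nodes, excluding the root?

44

For each word, the new-node count is its length minus the longest prefix already in the trie:
  "bbhhhpb" → 7 new (b, b, h, h, h, p, b)
  "bphpbhbh" → prefix "b" already present; 7 new (p, h, p, b, h, b, h)
  "hppbhhhphp" → 10 new (h, p, p, b, h, h, h, p, h, p)
  "bbhhhpbph" → prefix "bbhhhpb" already present; 2 new (p, h)
  "hppbhhhph" → prefix "hppbhhhph" already present; 0 new (none)
  "bhpbhbhphp" → prefix "b" already present; 9 new (h, p, b, h, b, h, p, h, p)
  "bbhhhpbh" → prefix "bbhhhpb" already present; 1 new (h)
  "bphpbppb" → prefix "bphpb" already present; 3 new (p, p, b)
  "hppbhppppb" → prefix "hppbh" already present; 5 new (p, p, p, p, b)
Total nodes = 7 + 7 + 10 + 2 + 0 + 9 + 1 + 3 + 5 = 44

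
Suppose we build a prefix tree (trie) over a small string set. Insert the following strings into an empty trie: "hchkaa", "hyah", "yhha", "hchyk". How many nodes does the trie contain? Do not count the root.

Trie structure (* marks end of a word):
(root)
├─ h
│  ├─ c
│  │  └─ h
│  │     ├─ k
│  │     │  └─ a
│  │     │     └─ a *
│  │     └─ y
│  │        └─ k *
│  └─ y
│     └─ a
│        └─ h *
└─ y
   └─ h
      └─ h
         └─ a *
Counting every labelled node above: 15.

15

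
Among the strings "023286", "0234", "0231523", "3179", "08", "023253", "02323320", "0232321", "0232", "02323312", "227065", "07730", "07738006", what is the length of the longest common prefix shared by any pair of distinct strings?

Look for the deepest trie node that still has at least two words in its subtree.
e.g. "02323312" and "02323320" share the prefix "023233" of length 6; no pair shares a longer one.
Longest shared-prefix length: 6

6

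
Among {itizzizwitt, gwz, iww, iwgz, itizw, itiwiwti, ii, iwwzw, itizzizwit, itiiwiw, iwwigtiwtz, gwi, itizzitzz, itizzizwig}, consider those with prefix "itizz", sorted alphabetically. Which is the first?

Words with prefix "itizz", in lexicographic order: "itizzitzz", "itizzizwig", "itizzizwit", "itizzizwitt"
The 1st is itizzitzz.

itizzitzz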